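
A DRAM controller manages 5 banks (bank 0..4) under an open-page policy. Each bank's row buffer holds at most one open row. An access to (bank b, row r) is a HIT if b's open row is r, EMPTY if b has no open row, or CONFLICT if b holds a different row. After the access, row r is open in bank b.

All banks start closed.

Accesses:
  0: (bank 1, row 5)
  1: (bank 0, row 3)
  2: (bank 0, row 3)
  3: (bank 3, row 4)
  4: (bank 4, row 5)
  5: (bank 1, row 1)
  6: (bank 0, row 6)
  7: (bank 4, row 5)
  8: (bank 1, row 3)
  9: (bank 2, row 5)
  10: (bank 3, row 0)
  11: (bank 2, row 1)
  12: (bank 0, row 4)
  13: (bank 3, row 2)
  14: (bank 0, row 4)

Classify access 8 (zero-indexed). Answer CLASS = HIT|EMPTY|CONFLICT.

CLASS = CONFLICT

  [0] b1 r5: no row ⇒ E
  [1] b0 r3: no row ⇒ E
  [2] b0 r3: had r3 ⇒ H
  [3] b3 r4: no row ⇒ E
  [4] b4 r5: no row ⇒ E
  [5] b1 r1: had r5 ⇒ C
  [6] b0 r6: had r3 ⇒ C
  [7] b4 r5: had r5 ⇒ H
  [8] b1 r3: had r1 ⇒ C
  [9] b2 r5: no row ⇒ E
  [10] b3 r0: had r4 ⇒ C
  [11] b2 r1: had r5 ⇒ C
  [12] b0 r4: had r6 ⇒ C
  [13] b3 r2: had r0 ⇒ C
  [14] b0 r4: had r4 ⇒ H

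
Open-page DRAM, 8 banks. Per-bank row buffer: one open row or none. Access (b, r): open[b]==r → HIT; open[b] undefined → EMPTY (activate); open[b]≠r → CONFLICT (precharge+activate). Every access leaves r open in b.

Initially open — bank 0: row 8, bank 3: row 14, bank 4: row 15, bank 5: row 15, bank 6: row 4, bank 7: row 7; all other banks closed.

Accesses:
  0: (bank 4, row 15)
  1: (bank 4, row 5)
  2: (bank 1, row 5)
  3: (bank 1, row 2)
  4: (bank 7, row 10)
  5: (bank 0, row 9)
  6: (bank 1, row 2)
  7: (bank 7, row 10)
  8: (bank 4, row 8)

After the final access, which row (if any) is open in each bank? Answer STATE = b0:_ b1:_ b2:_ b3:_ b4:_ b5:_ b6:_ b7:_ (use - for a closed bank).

STATE = b0:9 b1:2 b2:- b3:14 b4:8 b5:15 b6:4 b7:10

#0 (4,15) H  (was 15)
#1 (4,5) C  (was 15)
#2 (1,5) E
#3 (1,2) C  (was 5)
#4 (7,10) C  (was 7)
#5 (0,9) C  (was 8)
#6 (1,2) H  (was 2)
#7 (7,10) H  (was 10)
#8 (4,8) C  (was 5)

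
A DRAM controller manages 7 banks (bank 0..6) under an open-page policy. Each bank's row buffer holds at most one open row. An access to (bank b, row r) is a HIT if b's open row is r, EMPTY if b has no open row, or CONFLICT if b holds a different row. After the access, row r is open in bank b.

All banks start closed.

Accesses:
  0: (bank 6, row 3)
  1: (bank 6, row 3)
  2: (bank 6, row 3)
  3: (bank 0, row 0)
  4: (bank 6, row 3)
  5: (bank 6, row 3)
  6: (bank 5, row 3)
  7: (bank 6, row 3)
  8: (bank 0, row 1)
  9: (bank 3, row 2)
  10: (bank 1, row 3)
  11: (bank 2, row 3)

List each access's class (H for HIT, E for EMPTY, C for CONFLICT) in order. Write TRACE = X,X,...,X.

TRACE = E,H,H,E,H,H,E,H,C,E,E,E

0: bank 6 row 3 — prev None → EMPTY
1: bank 6 row 3 — prev 3 → HIT
2: bank 6 row 3 — prev 3 → HIT
3: bank 0 row 0 — prev None → EMPTY
4: bank 6 row 3 — prev 3 → HIT
5: bank 6 row 3 — prev 3 → HIT
6: bank 5 row 3 — prev None → EMPTY
7: bank 6 row 3 — prev 3 → HIT
8: bank 0 row 1 — prev 0 → CONFLICT
9: bank 3 row 2 — prev None → EMPTY
10: bank 1 row 3 — prev None → EMPTY
11: bank 2 row 3 — prev None → EMPTY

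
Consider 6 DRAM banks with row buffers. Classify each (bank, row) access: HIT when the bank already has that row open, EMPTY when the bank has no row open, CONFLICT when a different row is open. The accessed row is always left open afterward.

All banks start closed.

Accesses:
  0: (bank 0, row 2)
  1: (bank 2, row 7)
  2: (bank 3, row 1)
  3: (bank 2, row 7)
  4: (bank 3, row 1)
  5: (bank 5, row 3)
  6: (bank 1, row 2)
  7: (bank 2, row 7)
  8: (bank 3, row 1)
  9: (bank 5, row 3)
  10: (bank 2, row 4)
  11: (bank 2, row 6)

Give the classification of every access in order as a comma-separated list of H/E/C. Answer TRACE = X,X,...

0: bank 0 row 2 — prev None → EMPTY
1: bank 2 row 7 — prev None → EMPTY
2: bank 3 row 1 — prev None → EMPTY
3: bank 2 row 7 — prev 7 → HIT
4: bank 3 row 1 — prev 1 → HIT
5: bank 5 row 3 — prev None → EMPTY
6: bank 1 row 2 — prev None → EMPTY
7: bank 2 row 7 — prev 7 → HIT
8: bank 3 row 1 — prev 1 → HIT
9: bank 5 row 3 — prev 3 → HIT
10: bank 2 row 4 — prev 7 → CONFLICT
11: bank 2 row 6 — prev 4 → CONFLICT

TRACE = E,E,E,H,H,E,E,H,H,H,C,C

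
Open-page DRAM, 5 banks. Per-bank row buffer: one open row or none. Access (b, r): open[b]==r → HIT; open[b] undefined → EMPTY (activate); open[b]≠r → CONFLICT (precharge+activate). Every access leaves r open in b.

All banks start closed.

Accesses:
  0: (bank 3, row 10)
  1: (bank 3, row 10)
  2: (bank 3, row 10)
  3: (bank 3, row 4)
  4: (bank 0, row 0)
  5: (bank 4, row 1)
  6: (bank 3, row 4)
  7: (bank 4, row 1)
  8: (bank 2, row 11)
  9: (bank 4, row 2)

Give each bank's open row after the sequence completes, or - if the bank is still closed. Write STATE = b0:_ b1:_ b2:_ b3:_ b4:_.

0: bank 3 row 10 — prev None → EMPTY
1: bank 3 row 10 — prev 10 → HIT
2: bank 3 row 10 — prev 10 → HIT
3: bank 3 row 4 — prev 10 → CONFLICT
4: bank 0 row 0 — prev None → EMPTY
5: bank 4 row 1 — prev None → EMPTY
6: bank 3 row 4 — prev 4 → HIT
7: bank 4 row 1 — prev 1 → HIT
8: bank 2 row 11 — prev None → EMPTY
9: bank 4 row 2 — prev 1 → CONFLICT

STATE = b0:0 b1:- b2:11 b3:4 b4:2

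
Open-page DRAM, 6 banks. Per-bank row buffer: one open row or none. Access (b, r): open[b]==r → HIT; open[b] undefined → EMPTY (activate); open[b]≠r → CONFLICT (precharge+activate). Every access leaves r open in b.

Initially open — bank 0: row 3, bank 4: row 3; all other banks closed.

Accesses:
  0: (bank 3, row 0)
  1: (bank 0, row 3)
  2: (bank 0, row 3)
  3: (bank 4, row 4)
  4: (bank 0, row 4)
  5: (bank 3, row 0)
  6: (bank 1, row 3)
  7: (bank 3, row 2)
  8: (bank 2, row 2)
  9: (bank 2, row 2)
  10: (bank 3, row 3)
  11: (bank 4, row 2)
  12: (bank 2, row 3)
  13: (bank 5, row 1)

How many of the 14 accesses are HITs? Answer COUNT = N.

COUNT = 4

step 0: bank3 None->0 [EMPTY]
step 1: bank0 3->3 [HIT]
step 2: bank0 3->3 [HIT]
step 3: bank4 3->4 [CONFLICT]
step 4: bank0 3->4 [CONFLICT]
step 5: bank3 0->0 [HIT]
step 6: bank1 None->3 [EMPTY]
step 7: bank3 0->2 [CONFLICT]
step 8: bank2 None->2 [EMPTY]
step 9: bank2 2->2 [HIT]
step 10: bank3 2->3 [CONFLICT]
step 11: bank4 4->2 [CONFLICT]
step 12: bank2 2->3 [CONFLICT]
step 13: bank5 None->1 [EMPTY]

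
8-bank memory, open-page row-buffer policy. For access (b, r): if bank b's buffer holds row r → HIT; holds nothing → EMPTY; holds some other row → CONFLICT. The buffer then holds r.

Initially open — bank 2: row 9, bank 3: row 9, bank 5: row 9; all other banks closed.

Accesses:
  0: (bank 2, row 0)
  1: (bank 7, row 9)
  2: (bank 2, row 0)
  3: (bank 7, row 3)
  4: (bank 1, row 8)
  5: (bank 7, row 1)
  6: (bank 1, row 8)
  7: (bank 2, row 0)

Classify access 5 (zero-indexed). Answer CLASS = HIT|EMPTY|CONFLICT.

CLASS = CONFLICT

step 0: bank2 9->0 [CONFLICT]
step 1: bank7 None->9 [EMPTY]
step 2: bank2 0->0 [HIT]
step 3: bank7 9->3 [CONFLICT]
step 4: bank1 None->8 [EMPTY]
step 5: bank7 3->1 [CONFLICT]
step 6: bank1 8->8 [HIT]
step 7: bank2 0->0 [HIT]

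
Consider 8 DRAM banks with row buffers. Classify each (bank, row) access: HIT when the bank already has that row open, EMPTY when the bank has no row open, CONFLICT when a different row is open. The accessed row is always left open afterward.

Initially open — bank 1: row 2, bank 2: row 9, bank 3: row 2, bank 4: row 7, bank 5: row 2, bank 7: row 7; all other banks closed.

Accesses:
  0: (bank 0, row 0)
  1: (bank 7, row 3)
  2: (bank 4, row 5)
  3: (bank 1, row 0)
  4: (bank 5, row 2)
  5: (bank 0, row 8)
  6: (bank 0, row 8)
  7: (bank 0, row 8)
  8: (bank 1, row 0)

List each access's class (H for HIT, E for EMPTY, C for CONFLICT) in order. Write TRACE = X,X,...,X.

TRACE = E,C,C,C,H,C,H,H,H

#0 (0,0) E
#1 (7,3) C  (was 7)
#2 (4,5) C  (was 7)
#3 (1,0) C  (was 2)
#4 (5,2) H  (was 2)
#5 (0,8) C  (was 0)
#6 (0,8) H  (was 8)
#7 (0,8) H  (was 8)
#8 (1,0) H  (was 0)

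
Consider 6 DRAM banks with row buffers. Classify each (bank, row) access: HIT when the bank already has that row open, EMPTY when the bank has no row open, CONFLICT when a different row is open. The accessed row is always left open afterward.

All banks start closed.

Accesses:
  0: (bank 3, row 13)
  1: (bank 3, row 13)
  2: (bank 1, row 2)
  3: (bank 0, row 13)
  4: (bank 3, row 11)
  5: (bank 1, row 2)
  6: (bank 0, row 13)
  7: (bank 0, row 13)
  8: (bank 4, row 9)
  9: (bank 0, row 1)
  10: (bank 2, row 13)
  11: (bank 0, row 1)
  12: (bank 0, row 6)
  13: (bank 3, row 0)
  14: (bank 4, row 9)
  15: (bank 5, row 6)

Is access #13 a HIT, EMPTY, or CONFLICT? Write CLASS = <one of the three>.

CLASS = CONFLICT

  [0] b3 r13: no row ⇒ E
  [1] b3 r13: had r13 ⇒ H
  [2] b1 r2: no row ⇒ E
  [3] b0 r13: no row ⇒ E
  [4] b3 r11: had r13 ⇒ C
  [5] b1 r2: had r2 ⇒ H
  [6] b0 r13: had r13 ⇒ H
  [7] b0 r13: had r13 ⇒ H
  [8] b4 r9: no row ⇒ E
  [9] b0 r1: had r13 ⇒ C
  [10] b2 r13: no row ⇒ E
  [11] b0 r1: had r1 ⇒ H
  [12] b0 r6: had r1 ⇒ C
  [13] b3 r0: had r11 ⇒ C
  [14] b4 r9: had r9 ⇒ H
  [15] b5 r6: no row ⇒ E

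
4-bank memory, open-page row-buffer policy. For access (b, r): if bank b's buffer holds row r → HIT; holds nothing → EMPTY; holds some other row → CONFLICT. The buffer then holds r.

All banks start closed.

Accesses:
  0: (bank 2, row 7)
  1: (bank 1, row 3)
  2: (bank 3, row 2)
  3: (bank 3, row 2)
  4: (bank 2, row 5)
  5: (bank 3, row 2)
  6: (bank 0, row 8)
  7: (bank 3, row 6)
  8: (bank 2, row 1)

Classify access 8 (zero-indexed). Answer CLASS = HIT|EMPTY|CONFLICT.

0: bank 2 row 7 — prev None → EMPTY
1: bank 1 row 3 — prev None → EMPTY
2: bank 3 row 2 — prev None → EMPTY
3: bank 3 row 2 — prev 2 → HIT
4: bank 2 row 5 — prev 7 → CONFLICT
5: bank 3 row 2 — prev 2 → HIT
6: bank 0 row 8 — prev None → EMPTY
7: bank 3 row 6 — prev 2 → CONFLICT
8: bank 2 row 1 — prev 5 → CONFLICT

CLASS = CONFLICT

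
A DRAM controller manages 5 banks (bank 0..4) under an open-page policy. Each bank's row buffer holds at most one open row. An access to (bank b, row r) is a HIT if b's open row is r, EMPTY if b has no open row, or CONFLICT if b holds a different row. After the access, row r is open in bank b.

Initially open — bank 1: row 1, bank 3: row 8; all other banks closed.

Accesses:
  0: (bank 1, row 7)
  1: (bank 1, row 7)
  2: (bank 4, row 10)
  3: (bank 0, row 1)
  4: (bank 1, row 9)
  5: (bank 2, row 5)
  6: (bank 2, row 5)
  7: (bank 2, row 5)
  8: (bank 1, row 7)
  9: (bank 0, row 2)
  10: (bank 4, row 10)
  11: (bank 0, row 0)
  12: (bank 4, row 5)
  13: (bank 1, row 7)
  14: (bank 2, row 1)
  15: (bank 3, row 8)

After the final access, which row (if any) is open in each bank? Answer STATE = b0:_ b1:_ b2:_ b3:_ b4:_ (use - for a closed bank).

STATE = b0:0 b1:7 b2:1 b3:8 b4:5

0: bank 1 row 7 — prev 1 → CONFLICT
1: bank 1 row 7 — prev 7 → HIT
2: bank 4 row 10 — prev None → EMPTY
3: bank 0 row 1 — prev None → EMPTY
4: bank 1 row 9 — prev 7 → CONFLICT
5: bank 2 row 5 — prev None → EMPTY
6: bank 2 row 5 — prev 5 → HIT
7: bank 2 row 5 — prev 5 → HIT
8: bank 1 row 7 — prev 9 → CONFLICT
9: bank 0 row 2 — prev 1 → CONFLICT
10: bank 4 row 10 — prev 10 → HIT
11: bank 0 row 0 — prev 2 → CONFLICT
12: bank 4 row 5 — prev 10 → CONFLICT
13: bank 1 row 7 — prev 7 → HIT
14: bank 2 row 1 — prev 5 → CONFLICT
15: bank 3 row 8 — prev 8 → HIT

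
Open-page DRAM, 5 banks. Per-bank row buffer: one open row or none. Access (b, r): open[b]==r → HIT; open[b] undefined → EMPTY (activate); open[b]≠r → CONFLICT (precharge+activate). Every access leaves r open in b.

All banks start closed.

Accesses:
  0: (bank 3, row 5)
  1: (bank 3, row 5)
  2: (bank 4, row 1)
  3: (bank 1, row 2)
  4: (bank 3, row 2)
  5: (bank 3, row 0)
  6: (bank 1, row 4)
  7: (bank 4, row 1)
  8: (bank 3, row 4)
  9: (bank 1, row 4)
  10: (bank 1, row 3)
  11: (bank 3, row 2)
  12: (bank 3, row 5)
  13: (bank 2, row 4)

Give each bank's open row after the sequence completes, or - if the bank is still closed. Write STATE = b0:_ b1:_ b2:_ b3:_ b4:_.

STATE = b0:- b1:3 b2:4 b3:5 b4:1

0: bank 3 row 5 — prev None → EMPTY
1: bank 3 row 5 — prev 5 → HIT
2: bank 4 row 1 — prev None → EMPTY
3: bank 1 row 2 — prev None → EMPTY
4: bank 3 row 2 — prev 5 → CONFLICT
5: bank 3 row 0 — prev 2 → CONFLICT
6: bank 1 row 4 — prev 2 → CONFLICT
7: bank 4 row 1 — prev 1 → HIT
8: bank 3 row 4 — prev 0 → CONFLICT
9: bank 1 row 4 — prev 4 → HIT
10: bank 1 row 3 — prev 4 → CONFLICT
11: bank 3 row 2 — prev 4 → CONFLICT
12: bank 3 row 5 — prev 2 → CONFLICT
13: bank 2 row 4 — prev None → EMPTY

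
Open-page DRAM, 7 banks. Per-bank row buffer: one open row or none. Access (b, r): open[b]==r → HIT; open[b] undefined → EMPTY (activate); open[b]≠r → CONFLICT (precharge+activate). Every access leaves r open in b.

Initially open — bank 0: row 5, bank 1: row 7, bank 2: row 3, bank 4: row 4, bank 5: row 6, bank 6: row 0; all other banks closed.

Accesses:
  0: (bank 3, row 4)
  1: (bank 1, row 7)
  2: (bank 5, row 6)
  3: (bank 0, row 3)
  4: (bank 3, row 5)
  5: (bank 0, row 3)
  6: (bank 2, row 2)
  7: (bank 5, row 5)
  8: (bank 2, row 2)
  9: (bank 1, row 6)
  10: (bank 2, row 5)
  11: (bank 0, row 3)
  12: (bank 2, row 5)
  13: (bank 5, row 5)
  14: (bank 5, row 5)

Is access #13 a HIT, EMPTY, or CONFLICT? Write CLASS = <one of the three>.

CLASS = HIT

0: bank 3 row 4 — prev None → EMPTY
1: bank 1 row 7 — prev 7 → HIT
2: bank 5 row 6 — prev 6 → HIT
3: bank 0 row 3 — prev 5 → CONFLICT
4: bank 3 row 5 — prev 4 → CONFLICT
5: bank 0 row 3 — prev 3 → HIT
6: bank 2 row 2 — prev 3 → CONFLICT
7: bank 5 row 5 — prev 6 → CONFLICT
8: bank 2 row 2 — prev 2 → HIT
9: bank 1 row 6 — prev 7 → CONFLICT
10: bank 2 row 5 — prev 2 → CONFLICT
11: bank 0 row 3 — prev 3 → HIT
12: bank 2 row 5 — prev 5 → HIT
13: bank 5 row 5 — prev 5 → HIT
14: bank 5 row 5 — prev 5 → HIT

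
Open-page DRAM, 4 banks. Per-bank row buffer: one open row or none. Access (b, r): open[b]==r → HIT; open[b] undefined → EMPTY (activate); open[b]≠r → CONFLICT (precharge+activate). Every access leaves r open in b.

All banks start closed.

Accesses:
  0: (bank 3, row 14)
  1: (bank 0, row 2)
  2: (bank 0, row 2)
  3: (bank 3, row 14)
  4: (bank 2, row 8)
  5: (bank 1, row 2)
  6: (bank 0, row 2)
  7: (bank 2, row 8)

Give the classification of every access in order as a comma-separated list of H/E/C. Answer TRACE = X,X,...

TRACE = E,E,H,H,E,E,H,H

step 0: bank3 None->14 [EMPTY]
step 1: bank0 None->2 [EMPTY]
step 2: bank0 2->2 [HIT]
step 3: bank3 14->14 [HIT]
step 4: bank2 None->8 [EMPTY]
step 5: bank1 None->2 [EMPTY]
step 6: bank0 2->2 [HIT]
step 7: bank2 8->8 [HIT]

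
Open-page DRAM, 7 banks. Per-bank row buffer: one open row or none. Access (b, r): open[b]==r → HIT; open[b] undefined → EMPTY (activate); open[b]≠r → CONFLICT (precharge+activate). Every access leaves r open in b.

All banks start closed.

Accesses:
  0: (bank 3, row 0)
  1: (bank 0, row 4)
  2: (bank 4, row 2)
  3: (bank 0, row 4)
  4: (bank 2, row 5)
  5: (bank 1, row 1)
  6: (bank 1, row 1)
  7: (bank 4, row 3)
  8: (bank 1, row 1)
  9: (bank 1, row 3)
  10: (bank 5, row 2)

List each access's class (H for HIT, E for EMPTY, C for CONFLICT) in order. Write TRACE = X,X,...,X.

0: bank 3 row 0 — prev None → EMPTY
1: bank 0 row 4 — prev None → EMPTY
2: bank 4 row 2 — prev None → EMPTY
3: bank 0 row 4 — prev 4 → HIT
4: bank 2 row 5 — prev None → EMPTY
5: bank 1 row 1 — prev None → EMPTY
6: bank 1 row 1 — prev 1 → HIT
7: bank 4 row 3 — prev 2 → CONFLICT
8: bank 1 row 1 — prev 1 → HIT
9: bank 1 row 3 — prev 1 → CONFLICT
10: bank 5 row 2 — prev None → EMPTY

TRACE = E,E,E,H,E,E,H,C,H,C,E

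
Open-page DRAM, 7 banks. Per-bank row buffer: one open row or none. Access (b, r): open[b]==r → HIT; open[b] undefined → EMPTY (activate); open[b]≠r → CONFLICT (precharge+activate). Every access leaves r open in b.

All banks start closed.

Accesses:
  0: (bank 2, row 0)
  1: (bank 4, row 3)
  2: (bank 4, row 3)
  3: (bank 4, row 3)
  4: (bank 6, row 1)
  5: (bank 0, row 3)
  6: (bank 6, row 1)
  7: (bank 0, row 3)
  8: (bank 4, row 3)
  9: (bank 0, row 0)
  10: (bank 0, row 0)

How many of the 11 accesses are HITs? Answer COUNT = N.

COUNT = 6

  [0] b2 r0: no row ⇒ E
  [1] b4 r3: no row ⇒ E
  [2] b4 r3: had r3 ⇒ H
  [3] b4 r3: had r3 ⇒ H
  [4] b6 r1: no row ⇒ E
  [5] b0 r3: no row ⇒ E
  [6] b6 r1: had r1 ⇒ H
  [7] b0 r3: had r3 ⇒ H
  [8] b4 r3: had r3 ⇒ H
  [9] b0 r0: had r3 ⇒ C
  [10] b0 r0: had r0 ⇒ H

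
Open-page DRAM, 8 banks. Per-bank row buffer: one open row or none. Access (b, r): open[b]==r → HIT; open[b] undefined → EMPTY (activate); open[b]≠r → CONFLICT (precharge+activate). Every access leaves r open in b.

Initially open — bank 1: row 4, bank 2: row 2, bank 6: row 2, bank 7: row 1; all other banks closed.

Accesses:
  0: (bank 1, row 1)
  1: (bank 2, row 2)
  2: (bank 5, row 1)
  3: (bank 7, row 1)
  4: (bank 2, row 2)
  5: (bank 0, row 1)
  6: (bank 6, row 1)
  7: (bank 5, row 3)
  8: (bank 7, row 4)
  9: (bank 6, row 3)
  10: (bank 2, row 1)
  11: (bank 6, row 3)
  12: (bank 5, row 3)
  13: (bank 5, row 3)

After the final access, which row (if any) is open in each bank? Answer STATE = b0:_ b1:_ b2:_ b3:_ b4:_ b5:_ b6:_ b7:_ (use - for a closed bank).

STATE = b0:1 b1:1 b2:1 b3:- b4:- b5:3 b6:3 b7:4

#0 (1,1) C  (was 4)
#1 (2,2) H  (was 2)
#2 (5,1) E
#3 (7,1) H  (was 1)
#4 (2,2) H  (was 2)
#5 (0,1) E
#6 (6,1) C  (was 2)
#7 (5,3) C  (was 1)
#8 (7,4) C  (was 1)
#9 (6,3) C  (was 1)
#10 (2,1) C  (was 2)
#11 (6,3) H  (was 3)
#12 (5,3) H  (was 3)
#13 (5,3) H  (was 3)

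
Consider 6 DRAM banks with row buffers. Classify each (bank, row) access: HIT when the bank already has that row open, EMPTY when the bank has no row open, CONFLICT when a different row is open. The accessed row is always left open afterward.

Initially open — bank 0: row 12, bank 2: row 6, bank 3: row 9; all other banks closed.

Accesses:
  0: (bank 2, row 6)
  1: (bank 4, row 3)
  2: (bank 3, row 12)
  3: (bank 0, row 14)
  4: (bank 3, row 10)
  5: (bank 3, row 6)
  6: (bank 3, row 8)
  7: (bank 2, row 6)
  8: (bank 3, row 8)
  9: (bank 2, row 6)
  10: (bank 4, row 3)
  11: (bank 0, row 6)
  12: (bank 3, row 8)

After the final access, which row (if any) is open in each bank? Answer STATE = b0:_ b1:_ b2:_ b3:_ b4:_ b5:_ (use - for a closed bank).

STATE = b0:6 b1:- b2:6 b3:8 b4:3 b5:-

  [0] b2 r6: had r6 ⇒ H
  [1] b4 r3: no row ⇒ E
  [2] b3 r12: had r9 ⇒ C
  [3] b0 r14: had r12 ⇒ C
  [4] b3 r10: had r12 ⇒ C
  [5] b3 r6: had r10 ⇒ C
  [6] b3 r8: had r6 ⇒ C
  [7] b2 r6: had r6 ⇒ H
  [8] b3 r8: had r8 ⇒ H
  [9] b2 r6: had r6 ⇒ H
  [10] b4 r3: had r3 ⇒ H
  [11] b0 r6: had r14 ⇒ C
  [12] b3 r8: had r8 ⇒ H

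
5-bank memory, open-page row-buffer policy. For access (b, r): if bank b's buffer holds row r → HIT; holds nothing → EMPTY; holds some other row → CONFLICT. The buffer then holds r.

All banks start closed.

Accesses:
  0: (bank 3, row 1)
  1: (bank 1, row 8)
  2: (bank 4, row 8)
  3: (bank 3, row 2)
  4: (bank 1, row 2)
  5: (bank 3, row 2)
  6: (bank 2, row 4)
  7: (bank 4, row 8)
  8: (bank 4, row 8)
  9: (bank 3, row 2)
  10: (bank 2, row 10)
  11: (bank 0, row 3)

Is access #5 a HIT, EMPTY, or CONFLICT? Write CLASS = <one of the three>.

CLASS = HIT

step 0: bank3 None->1 [EMPTY]
step 1: bank1 None->8 [EMPTY]
step 2: bank4 None->8 [EMPTY]
step 3: bank3 1->2 [CONFLICT]
step 4: bank1 8->2 [CONFLICT]
step 5: bank3 2->2 [HIT]
step 6: bank2 None->4 [EMPTY]
step 7: bank4 8->8 [HIT]
step 8: bank4 8->8 [HIT]
step 9: bank3 2->2 [HIT]
step 10: bank2 4->10 [CONFLICT]
step 11: bank0 None->3 [EMPTY]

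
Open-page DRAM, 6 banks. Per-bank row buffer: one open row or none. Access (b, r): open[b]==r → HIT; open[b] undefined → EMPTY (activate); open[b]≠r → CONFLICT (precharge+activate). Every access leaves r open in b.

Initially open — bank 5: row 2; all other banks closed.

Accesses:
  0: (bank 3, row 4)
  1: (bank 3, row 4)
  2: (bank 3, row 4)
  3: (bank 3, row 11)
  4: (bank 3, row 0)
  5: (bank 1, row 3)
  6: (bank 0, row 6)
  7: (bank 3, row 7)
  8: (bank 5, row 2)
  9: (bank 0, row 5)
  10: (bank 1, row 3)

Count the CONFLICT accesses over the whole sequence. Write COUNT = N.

step 0: bank3 None->4 [EMPTY]
step 1: bank3 4->4 [HIT]
step 2: bank3 4->4 [HIT]
step 3: bank3 4->11 [CONFLICT]
step 4: bank3 11->0 [CONFLICT]
step 5: bank1 None->3 [EMPTY]
step 6: bank0 None->6 [EMPTY]
step 7: bank3 0->7 [CONFLICT]
step 8: bank5 2->2 [HIT]
step 9: bank0 6->5 [CONFLICT]
step 10: bank1 3->3 [HIT]

COUNT = 4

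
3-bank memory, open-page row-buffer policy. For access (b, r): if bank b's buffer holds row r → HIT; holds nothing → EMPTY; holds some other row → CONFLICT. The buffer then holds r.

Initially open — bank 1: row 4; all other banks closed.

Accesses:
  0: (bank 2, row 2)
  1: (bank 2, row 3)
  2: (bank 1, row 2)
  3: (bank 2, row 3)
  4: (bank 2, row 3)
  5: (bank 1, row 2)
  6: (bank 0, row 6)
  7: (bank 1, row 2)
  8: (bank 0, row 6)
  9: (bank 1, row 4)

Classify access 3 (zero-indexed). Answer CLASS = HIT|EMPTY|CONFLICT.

step 0: bank2 None->2 [EMPTY]
step 1: bank2 2->3 [CONFLICT]
step 2: bank1 4->2 [CONFLICT]
step 3: bank2 3->3 [HIT]
step 4: bank2 3->3 [HIT]
step 5: bank1 2->2 [HIT]
step 6: bank0 None->6 [EMPTY]
step 7: bank1 2->2 [HIT]
step 8: bank0 6->6 [HIT]
step 9: bank1 2->4 [CONFLICT]

CLASS = HIT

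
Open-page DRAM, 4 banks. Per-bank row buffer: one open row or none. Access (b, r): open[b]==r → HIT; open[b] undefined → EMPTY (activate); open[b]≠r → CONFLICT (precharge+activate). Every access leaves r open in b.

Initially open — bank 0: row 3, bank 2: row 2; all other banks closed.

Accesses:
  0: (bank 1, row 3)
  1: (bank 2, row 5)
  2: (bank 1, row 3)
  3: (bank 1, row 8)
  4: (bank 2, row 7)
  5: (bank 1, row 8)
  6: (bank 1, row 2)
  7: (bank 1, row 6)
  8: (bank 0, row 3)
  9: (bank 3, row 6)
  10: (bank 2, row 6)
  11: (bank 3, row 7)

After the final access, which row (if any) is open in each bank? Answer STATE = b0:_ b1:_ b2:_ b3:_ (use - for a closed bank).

STATE = b0:3 b1:6 b2:6 b3:7

#0 (1,3) E
#1 (2,5) C  (was 2)
#2 (1,3) H  (was 3)
#3 (1,8) C  (was 3)
#4 (2,7) C  (was 5)
#5 (1,8) H  (was 8)
#6 (1,2) C  (was 8)
#7 (1,6) C  (was 2)
#8 (0,3) H  (was 3)
#9 (3,6) E
#10 (2,6) C  (was 7)
#11 (3,7) C  (was 6)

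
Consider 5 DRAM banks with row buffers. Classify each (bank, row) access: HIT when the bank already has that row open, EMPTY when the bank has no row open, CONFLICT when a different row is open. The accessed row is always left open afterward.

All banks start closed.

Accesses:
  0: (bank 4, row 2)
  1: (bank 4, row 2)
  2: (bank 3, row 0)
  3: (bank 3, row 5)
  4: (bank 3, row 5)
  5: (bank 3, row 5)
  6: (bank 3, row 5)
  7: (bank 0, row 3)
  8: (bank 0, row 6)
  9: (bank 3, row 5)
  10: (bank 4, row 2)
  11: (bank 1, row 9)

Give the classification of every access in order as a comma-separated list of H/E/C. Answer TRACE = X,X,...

step 0: bank4 None->2 [EMPTY]
step 1: bank4 2->2 [HIT]
step 2: bank3 None->0 [EMPTY]
step 3: bank3 0->5 [CONFLICT]
step 4: bank3 5->5 [HIT]
step 5: bank3 5->5 [HIT]
step 6: bank3 5->5 [HIT]
step 7: bank0 None->3 [EMPTY]
step 8: bank0 3->6 [CONFLICT]
step 9: bank3 5->5 [HIT]
step 10: bank4 2->2 [HIT]
step 11: bank1 None->9 [EMPTY]

TRACE = E,H,E,C,H,H,H,E,C,H,H,E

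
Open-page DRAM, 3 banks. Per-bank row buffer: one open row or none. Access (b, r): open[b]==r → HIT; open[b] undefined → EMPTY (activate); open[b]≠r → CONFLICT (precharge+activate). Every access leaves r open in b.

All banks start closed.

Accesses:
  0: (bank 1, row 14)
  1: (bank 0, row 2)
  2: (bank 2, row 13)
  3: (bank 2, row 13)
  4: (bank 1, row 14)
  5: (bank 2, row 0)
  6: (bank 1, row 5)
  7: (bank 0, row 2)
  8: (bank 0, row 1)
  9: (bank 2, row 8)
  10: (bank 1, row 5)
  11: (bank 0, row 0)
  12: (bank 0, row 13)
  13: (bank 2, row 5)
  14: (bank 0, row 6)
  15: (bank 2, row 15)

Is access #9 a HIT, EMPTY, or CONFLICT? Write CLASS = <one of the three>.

CLASS = CONFLICT

0: bank 1 row 14 — prev None → EMPTY
1: bank 0 row 2 — prev None → EMPTY
2: bank 2 row 13 — prev None → EMPTY
3: bank 2 row 13 — prev 13 → HIT
4: bank 1 row 14 — prev 14 → HIT
5: bank 2 row 0 — prev 13 → CONFLICT
6: bank 1 row 5 — prev 14 → CONFLICT
7: bank 0 row 2 — prev 2 → HIT
8: bank 0 row 1 — prev 2 → CONFLICT
9: bank 2 row 8 — prev 0 → CONFLICT
10: bank 1 row 5 — prev 5 → HIT
11: bank 0 row 0 — prev 1 → CONFLICT
12: bank 0 row 13 — prev 0 → CONFLICT
13: bank 2 row 5 — prev 8 → CONFLICT
14: bank 0 row 6 — prev 13 → CONFLICT
15: bank 2 row 15 — prev 5 → CONFLICT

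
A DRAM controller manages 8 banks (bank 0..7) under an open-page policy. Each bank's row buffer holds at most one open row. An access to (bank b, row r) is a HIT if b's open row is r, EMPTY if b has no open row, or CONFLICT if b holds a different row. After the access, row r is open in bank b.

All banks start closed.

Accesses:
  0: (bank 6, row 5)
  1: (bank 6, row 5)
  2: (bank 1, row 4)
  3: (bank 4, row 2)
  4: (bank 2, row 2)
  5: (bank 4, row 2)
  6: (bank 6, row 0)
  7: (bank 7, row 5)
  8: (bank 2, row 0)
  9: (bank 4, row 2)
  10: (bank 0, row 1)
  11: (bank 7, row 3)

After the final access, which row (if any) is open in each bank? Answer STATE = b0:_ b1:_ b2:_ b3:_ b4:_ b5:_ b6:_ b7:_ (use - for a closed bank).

  [0] b6 r5: no row ⇒ E
  [1] b6 r5: had r5 ⇒ H
  [2] b1 r4: no row ⇒ E
  [3] b4 r2: no row ⇒ E
  [4] b2 r2: no row ⇒ E
  [5] b4 r2: had r2 ⇒ H
  [6] b6 r0: had r5 ⇒ C
  [7] b7 r5: no row ⇒ E
  [8] b2 r0: had r2 ⇒ C
  [9] b4 r2: had r2 ⇒ H
  [10] b0 r1: no row ⇒ E
  [11] b7 r3: had r5 ⇒ C

STATE = b0:1 b1:4 b2:0 b3:- b4:2 b5:- b6:0 b7:3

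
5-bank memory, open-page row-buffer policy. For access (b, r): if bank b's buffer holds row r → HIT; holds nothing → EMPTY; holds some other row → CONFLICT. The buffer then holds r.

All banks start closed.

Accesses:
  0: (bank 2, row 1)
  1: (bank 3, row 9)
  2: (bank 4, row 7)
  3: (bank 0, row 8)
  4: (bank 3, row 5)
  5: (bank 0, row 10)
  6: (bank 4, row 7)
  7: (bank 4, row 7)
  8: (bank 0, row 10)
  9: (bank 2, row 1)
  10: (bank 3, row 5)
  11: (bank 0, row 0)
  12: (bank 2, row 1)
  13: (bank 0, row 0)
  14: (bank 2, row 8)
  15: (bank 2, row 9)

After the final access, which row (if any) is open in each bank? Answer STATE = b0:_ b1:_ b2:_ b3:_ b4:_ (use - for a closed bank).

  [0] b2 r1: no row ⇒ E
  [1] b3 r9: no row ⇒ E
  [2] b4 r7: no row ⇒ E
  [3] b0 r8: no row ⇒ E
  [4] b3 r5: had r9 ⇒ C
  [5] b0 r10: had r8 ⇒ C
  [6] b4 r7: had r7 ⇒ H
  [7] b4 r7: had r7 ⇒ H
  [8] b0 r10: had r10 ⇒ H
  [9] b2 r1: had r1 ⇒ H
  [10] b3 r5: had r5 ⇒ H
  [11] b0 r0: had r10 ⇒ C
  [12] b2 r1: had r1 ⇒ H
  [13] b0 r0: had r0 ⇒ H
  [14] b2 r8: had r1 ⇒ C
  [15] b2 r9: had r8 ⇒ C

STATE = b0:0 b1:- b2:9 b3:5 b4:7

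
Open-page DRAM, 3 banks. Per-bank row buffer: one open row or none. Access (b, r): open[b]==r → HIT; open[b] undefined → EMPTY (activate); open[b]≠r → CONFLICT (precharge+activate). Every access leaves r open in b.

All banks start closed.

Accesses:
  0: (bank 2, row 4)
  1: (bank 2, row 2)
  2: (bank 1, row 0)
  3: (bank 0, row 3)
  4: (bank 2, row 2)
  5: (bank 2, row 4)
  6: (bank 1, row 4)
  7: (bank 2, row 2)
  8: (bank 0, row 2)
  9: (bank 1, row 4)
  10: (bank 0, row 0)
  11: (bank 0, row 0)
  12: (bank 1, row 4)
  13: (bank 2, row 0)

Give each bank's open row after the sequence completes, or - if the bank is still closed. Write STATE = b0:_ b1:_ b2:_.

STATE = b0:0 b1:4 b2:0

0: bank 2 row 4 — prev None → EMPTY
1: bank 2 row 2 — prev 4 → CONFLICT
2: bank 1 row 0 — prev None → EMPTY
3: bank 0 row 3 — prev None → EMPTY
4: bank 2 row 2 — prev 2 → HIT
5: bank 2 row 4 — prev 2 → CONFLICT
6: bank 1 row 4 — prev 0 → CONFLICT
7: bank 2 row 2 — prev 4 → CONFLICT
8: bank 0 row 2 — prev 3 → CONFLICT
9: bank 1 row 4 — prev 4 → HIT
10: bank 0 row 0 — prev 2 → CONFLICT
11: bank 0 row 0 — prev 0 → HIT
12: bank 1 row 4 — prev 4 → HIT
13: bank 2 row 0 — prev 2 → CONFLICT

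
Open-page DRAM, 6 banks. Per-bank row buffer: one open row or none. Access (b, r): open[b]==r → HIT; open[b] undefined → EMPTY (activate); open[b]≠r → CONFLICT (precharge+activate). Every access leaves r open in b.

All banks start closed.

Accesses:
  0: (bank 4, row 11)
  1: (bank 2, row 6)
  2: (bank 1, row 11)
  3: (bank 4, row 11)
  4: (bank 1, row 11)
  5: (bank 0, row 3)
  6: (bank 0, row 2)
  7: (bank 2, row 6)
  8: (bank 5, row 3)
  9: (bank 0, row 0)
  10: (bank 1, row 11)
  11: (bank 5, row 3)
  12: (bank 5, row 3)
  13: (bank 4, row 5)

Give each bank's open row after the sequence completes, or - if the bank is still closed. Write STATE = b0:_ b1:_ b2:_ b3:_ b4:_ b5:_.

  [0] b4 r11: no row ⇒ E
  [1] b2 r6: no row ⇒ E
  [2] b1 r11: no row ⇒ E
  [3] b4 r11: had r11 ⇒ H
  [4] b1 r11: had r11 ⇒ H
  [5] b0 r3: no row ⇒ E
  [6] b0 r2: had r3 ⇒ C
  [7] b2 r6: had r6 ⇒ H
  [8] b5 r3: no row ⇒ E
  [9] b0 r0: had r2 ⇒ C
  [10] b1 r11: had r11 ⇒ H
  [11] b5 r3: had r3 ⇒ H
  [12] b5 r3: had r3 ⇒ H
  [13] b4 r5: had r11 ⇒ C

STATE = b0:0 b1:11 b2:6 b3:- b4:5 b5:3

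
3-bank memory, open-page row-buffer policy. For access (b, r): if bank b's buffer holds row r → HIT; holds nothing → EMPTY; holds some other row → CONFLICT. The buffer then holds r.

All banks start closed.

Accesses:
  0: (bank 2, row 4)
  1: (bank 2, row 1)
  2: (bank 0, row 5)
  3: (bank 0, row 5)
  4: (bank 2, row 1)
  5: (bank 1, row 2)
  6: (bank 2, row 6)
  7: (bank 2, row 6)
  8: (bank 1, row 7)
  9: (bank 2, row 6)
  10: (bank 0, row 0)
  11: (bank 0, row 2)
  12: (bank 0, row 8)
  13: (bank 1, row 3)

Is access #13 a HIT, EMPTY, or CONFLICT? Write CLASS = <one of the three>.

CLASS = CONFLICT

0: bank 2 row 4 — prev None → EMPTY
1: bank 2 row 1 — prev 4 → CONFLICT
2: bank 0 row 5 — prev None → EMPTY
3: bank 0 row 5 — prev 5 → HIT
4: bank 2 row 1 — prev 1 → HIT
5: bank 1 row 2 — prev None → EMPTY
6: bank 2 row 6 — prev 1 → CONFLICT
7: bank 2 row 6 — prev 6 → HIT
8: bank 1 row 7 — prev 2 → CONFLICT
9: bank 2 row 6 — prev 6 → HIT
10: bank 0 row 0 — prev 5 → CONFLICT
11: bank 0 row 2 — prev 0 → CONFLICT
12: bank 0 row 8 — prev 2 → CONFLICT
13: bank 1 row 3 — prev 7 → CONFLICT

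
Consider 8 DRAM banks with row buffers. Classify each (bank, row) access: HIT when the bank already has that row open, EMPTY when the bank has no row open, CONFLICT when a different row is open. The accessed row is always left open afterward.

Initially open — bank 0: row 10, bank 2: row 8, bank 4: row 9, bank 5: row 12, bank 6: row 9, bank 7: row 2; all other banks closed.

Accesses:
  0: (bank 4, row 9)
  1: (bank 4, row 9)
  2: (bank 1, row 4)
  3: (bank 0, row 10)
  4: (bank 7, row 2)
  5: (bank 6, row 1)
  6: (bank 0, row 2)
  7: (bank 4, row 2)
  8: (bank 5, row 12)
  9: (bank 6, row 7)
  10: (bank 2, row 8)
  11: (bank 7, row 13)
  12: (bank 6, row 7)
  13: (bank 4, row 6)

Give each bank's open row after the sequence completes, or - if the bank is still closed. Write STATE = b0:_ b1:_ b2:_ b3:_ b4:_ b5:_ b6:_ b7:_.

  [0] b4 r9: had r9 ⇒ H
  [1] b4 r9: had r9 ⇒ H
  [2] b1 r4: no row ⇒ E
  [3] b0 r10: had r10 ⇒ H
  [4] b7 r2: had r2 ⇒ H
  [5] b6 r1: had r9 ⇒ C
  [6] b0 r2: had r10 ⇒ C
  [7] b4 r2: had r9 ⇒ C
  [8] b5 r12: had r12 ⇒ H
  [9] b6 r7: had r1 ⇒ C
  [10] b2 r8: had r8 ⇒ H
  [11] b7 r13: had r2 ⇒ C
  [12] b6 r7: had r7 ⇒ H
  [13] b4 r6: had r2 ⇒ C

STATE = b0:2 b1:4 b2:8 b3:- b4:6 b5:12 b6:7 b7:13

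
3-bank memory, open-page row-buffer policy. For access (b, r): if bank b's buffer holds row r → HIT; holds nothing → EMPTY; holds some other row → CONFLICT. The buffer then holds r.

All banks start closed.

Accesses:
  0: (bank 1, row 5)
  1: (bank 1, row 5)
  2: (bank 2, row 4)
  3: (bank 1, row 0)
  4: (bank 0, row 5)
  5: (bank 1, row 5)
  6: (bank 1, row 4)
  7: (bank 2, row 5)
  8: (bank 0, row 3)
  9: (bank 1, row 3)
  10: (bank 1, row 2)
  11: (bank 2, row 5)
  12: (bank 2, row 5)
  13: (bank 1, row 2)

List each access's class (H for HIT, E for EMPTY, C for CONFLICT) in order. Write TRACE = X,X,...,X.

TRACE = E,H,E,C,E,C,C,C,C,C,C,H,H,H

0: bank 1 row 5 — prev None → EMPTY
1: bank 1 row 5 — prev 5 → HIT
2: bank 2 row 4 — prev None → EMPTY
3: bank 1 row 0 — prev 5 → CONFLICT
4: bank 0 row 5 — prev None → EMPTY
5: bank 1 row 5 — prev 0 → CONFLICT
6: bank 1 row 4 — prev 5 → CONFLICT
7: bank 2 row 5 — prev 4 → CONFLICT
8: bank 0 row 3 — prev 5 → CONFLICT
9: bank 1 row 3 — prev 4 → CONFLICT
10: bank 1 row 2 — prev 3 → CONFLICT
11: bank 2 row 5 — prev 5 → HIT
12: bank 2 row 5 — prev 5 → HIT
13: bank 1 row 2 — prev 2 → HIT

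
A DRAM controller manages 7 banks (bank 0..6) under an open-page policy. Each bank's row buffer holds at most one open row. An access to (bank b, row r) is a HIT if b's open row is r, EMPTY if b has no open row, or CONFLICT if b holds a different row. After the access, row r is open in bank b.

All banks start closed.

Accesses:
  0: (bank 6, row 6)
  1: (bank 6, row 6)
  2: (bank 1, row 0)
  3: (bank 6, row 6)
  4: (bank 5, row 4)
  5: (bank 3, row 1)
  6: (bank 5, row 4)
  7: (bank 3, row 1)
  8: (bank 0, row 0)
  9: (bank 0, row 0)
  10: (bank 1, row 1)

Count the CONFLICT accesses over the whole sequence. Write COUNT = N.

  [0] b6 r6: no row ⇒ E
  [1] b6 r6: had r6 ⇒ H
  [2] b1 r0: no row ⇒ E
  [3] b6 r6: had r6 ⇒ H
  [4] b5 r4: no row ⇒ E
  [5] b3 r1: no row ⇒ E
  [6] b5 r4: had r4 ⇒ H
  [7] b3 r1: had r1 ⇒ H
  [8] b0 r0: no row ⇒ E
  [9] b0 r0: had r0 ⇒ H
  [10] b1 r1: had r0 ⇒ C

COUNT = 1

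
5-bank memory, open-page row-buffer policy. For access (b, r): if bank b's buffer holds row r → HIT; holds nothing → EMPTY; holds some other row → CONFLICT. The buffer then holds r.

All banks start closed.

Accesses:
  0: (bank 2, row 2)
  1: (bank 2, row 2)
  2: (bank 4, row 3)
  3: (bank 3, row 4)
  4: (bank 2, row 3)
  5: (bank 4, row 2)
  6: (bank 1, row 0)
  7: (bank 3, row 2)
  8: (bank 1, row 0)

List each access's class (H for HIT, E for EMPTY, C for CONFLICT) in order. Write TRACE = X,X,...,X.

TRACE = E,H,E,E,C,C,E,C,H

0: bank 2 row 2 — prev None → EMPTY
1: bank 2 row 2 — prev 2 → HIT
2: bank 4 row 3 — prev None → EMPTY
3: bank 3 row 4 — prev None → EMPTY
4: bank 2 row 3 — prev 2 → CONFLICT
5: bank 4 row 2 — prev 3 → CONFLICT
6: bank 1 row 0 — prev None → EMPTY
7: bank 3 row 2 — prev 4 → CONFLICT
8: bank 1 row 0 — prev 0 → HIT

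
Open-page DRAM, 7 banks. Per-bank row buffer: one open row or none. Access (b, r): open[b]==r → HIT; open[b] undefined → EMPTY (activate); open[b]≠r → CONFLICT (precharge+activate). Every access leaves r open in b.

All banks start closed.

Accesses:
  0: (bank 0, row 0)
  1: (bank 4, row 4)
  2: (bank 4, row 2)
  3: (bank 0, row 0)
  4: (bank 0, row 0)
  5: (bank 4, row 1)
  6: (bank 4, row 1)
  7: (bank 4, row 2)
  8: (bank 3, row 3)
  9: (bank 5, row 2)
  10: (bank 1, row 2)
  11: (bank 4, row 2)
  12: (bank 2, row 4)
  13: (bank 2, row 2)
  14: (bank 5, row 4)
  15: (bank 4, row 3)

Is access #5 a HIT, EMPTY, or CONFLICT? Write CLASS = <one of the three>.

CLASS = CONFLICT

step 0: bank0 None->0 [EMPTY]
step 1: bank4 None->4 [EMPTY]
step 2: bank4 4->2 [CONFLICT]
step 3: bank0 0->0 [HIT]
step 4: bank0 0->0 [HIT]
step 5: bank4 2->1 [CONFLICT]
step 6: bank4 1->1 [HIT]
step 7: bank4 1->2 [CONFLICT]
step 8: bank3 None->3 [EMPTY]
step 9: bank5 None->2 [EMPTY]
step 10: bank1 None->2 [EMPTY]
step 11: bank4 2->2 [HIT]
step 12: bank2 None->4 [EMPTY]
step 13: bank2 4->2 [CONFLICT]
step 14: bank5 2->4 [CONFLICT]
step 15: bank4 2->3 [CONFLICT]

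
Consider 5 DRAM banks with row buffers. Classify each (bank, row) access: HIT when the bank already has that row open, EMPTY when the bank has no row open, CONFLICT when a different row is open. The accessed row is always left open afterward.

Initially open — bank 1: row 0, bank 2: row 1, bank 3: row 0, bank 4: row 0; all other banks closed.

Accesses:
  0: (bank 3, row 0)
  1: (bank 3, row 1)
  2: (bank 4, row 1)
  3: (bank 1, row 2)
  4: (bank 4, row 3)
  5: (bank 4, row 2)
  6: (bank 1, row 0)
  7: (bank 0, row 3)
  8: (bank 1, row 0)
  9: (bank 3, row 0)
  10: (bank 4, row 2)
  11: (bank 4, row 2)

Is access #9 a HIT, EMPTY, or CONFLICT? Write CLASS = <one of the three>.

  [0] b3 r0: had r0 ⇒ H
  [1] b3 r1: had r0 ⇒ C
  [2] b4 r1: had r0 ⇒ C
  [3] b1 r2: had r0 ⇒ C
  [4] b4 r3: had r1 ⇒ C
  [5] b4 r2: had r3 ⇒ C
  [6] b1 r0: had r2 ⇒ C
  [7] b0 r3: no row ⇒ E
  [8] b1 r0: had r0 ⇒ H
  [9] b3 r0: had r1 ⇒ C
  [10] b4 r2: had r2 ⇒ H
  [11] b4 r2: had r2 ⇒ H

CLASS = CONFLICT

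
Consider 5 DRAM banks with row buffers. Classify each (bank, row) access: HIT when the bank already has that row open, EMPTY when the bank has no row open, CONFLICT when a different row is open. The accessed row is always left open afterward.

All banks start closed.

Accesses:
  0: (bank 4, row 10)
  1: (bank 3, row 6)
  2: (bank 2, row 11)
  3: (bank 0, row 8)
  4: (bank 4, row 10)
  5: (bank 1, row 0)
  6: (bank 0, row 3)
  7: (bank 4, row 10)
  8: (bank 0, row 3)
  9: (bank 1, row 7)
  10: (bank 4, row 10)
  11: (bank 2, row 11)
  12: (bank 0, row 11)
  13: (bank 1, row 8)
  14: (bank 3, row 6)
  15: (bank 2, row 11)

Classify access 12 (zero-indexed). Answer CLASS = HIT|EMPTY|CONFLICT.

0: bank 4 row 10 — prev None → EMPTY
1: bank 3 row 6 — prev None → EMPTY
2: bank 2 row 11 — prev None → EMPTY
3: bank 0 row 8 — prev None → EMPTY
4: bank 4 row 10 — prev 10 → HIT
5: bank 1 row 0 — prev None → EMPTY
6: bank 0 row 3 — prev 8 → CONFLICT
7: bank 4 row 10 — prev 10 → HIT
8: bank 0 row 3 — prev 3 → HIT
9: bank 1 row 7 — prev 0 → CONFLICT
10: bank 4 row 10 — prev 10 → HIT
11: bank 2 row 11 — prev 11 → HIT
12: bank 0 row 11 — prev 3 → CONFLICT
13: bank 1 row 8 — prev 7 → CONFLICT
14: bank 3 row 6 — prev 6 → HIT
15: bank 2 row 11 — prev 11 → HIT

CLASS = CONFLICT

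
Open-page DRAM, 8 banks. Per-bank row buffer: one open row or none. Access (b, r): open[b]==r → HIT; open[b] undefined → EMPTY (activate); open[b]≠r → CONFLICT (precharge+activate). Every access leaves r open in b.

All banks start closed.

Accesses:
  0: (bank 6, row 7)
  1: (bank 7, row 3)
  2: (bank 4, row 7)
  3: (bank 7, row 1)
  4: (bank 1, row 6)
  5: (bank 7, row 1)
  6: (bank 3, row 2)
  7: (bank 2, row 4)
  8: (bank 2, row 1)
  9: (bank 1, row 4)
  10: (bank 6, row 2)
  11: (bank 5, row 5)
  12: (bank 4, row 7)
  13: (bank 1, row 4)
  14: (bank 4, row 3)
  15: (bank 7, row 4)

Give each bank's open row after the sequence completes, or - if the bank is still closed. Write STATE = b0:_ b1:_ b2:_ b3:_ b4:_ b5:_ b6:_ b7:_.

0: bank 6 row 7 — prev None → EMPTY
1: bank 7 row 3 — prev None → EMPTY
2: bank 4 row 7 — prev None → EMPTY
3: bank 7 row 1 — prev 3 → CONFLICT
4: bank 1 row 6 — prev None → EMPTY
5: bank 7 row 1 — prev 1 → HIT
6: bank 3 row 2 — prev None → EMPTY
7: bank 2 row 4 — prev None → EMPTY
8: bank 2 row 1 — prev 4 → CONFLICT
9: bank 1 row 4 — prev 6 → CONFLICT
10: bank 6 row 2 — prev 7 → CONFLICT
11: bank 5 row 5 — prev None → EMPTY
12: bank 4 row 7 — prev 7 → HIT
13: bank 1 row 4 — prev 4 → HIT
14: bank 4 row 3 — prev 7 → CONFLICT
15: bank 7 row 4 — prev 1 → CONFLICT

STATE = b0:- b1:4 b2:1 b3:2 b4:3 b5:5 b6:2 b7:4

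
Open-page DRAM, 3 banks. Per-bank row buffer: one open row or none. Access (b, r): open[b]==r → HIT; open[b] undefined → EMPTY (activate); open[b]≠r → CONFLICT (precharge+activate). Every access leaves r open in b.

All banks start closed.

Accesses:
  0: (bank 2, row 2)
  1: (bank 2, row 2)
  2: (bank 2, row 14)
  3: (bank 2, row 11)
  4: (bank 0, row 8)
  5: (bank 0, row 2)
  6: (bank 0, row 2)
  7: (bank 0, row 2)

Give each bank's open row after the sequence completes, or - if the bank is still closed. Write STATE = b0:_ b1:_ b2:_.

#0 (2,2) E
#1 (2,2) H  (was 2)
#2 (2,14) C  (was 2)
#3 (2,11) C  (was 14)
#4 (0,8) E
#5 (0,2) C  (was 8)
#6 (0,2) H  (was 2)
#7 (0,2) H  (was 2)

STATE = b0:2 b1:- b2:11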